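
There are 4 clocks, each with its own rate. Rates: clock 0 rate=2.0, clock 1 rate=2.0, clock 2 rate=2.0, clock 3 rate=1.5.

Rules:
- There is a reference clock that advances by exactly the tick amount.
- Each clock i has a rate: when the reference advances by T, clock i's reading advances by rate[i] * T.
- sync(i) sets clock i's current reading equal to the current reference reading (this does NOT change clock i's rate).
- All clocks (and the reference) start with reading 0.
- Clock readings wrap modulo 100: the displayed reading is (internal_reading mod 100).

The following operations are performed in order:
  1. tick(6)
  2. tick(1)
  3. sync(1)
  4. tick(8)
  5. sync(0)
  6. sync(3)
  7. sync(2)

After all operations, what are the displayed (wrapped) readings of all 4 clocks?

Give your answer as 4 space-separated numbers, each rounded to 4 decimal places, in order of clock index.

After op 1 tick(6): ref=6.0000 raw=[12.0000 12.0000 12.0000 9.0000]
After op 2 tick(1): ref=7.0000 raw=[14.0000 14.0000 14.0000 10.5000]
After op 3 sync(1): ref=7.0000 raw=[14.0000 7.0000 14.0000 10.5000]
After op 4 tick(8): ref=15.0000 raw=[30.0000 23.0000 30.0000 22.5000]
After op 5 sync(0): ref=15.0000 raw=[15.0000 23.0000 30.0000 22.5000]
After op 6 sync(3): ref=15.0000 raw=[15.0000 23.0000 30.0000 15.0000]
After op 7 sync(2): ref=15.0000 raw=[15.0000 23.0000 15.0000 15.0000]
Wrap final raw readings (mod 100): 15.0000 mod 100 = 15.0000; 23.0000 mod 100 = 23.0000; 15.0000 mod 100 = 15.0000; 15.0000 mod 100 = 15.0000

Answer: 15.0000 23.0000 15.0000 15.0000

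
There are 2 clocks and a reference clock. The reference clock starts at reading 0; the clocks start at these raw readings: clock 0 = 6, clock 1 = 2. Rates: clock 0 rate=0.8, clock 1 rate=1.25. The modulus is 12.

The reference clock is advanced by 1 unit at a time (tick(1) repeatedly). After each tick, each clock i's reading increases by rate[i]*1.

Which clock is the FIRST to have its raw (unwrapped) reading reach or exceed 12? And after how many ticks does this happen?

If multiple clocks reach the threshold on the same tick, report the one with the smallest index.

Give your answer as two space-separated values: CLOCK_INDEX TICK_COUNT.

clock 0: start=6, rate=0.8, needs 12-6 = 6; ticks = ceil(6/0.8) = ceil(7.5000) = 8; reading at tick 8 = 6 + 0.8*8 = 12.4000
clock 1: start=2, rate=1.25, needs 12-2 = 10; ticks = ceil(10/1.25) = ceil(8.0000) = 8; reading at tick 8 = 2 + 1.25*8 = 12.0000
Minimum tick count = 8; winners = [0, 1]; smallest index = 0

Answer: 0 8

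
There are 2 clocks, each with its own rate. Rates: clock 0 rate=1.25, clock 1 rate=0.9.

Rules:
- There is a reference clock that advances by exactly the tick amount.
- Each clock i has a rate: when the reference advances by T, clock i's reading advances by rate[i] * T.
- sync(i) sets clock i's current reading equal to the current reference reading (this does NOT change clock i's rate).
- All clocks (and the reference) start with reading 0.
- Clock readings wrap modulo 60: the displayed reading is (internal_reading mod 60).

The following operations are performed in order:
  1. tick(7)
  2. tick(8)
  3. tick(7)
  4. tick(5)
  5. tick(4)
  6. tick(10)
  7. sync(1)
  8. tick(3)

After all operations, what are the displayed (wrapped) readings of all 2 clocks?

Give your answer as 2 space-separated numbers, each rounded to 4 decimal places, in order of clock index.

After op 1 tick(7): ref=7.0000 raw=[8.7500 6.3000]
After op 2 tick(8): ref=15.0000 raw=[18.7500 13.5000]
After op 3 tick(7): ref=22.0000 raw=[27.5000 19.8000]
After op 4 tick(5): ref=27.0000 raw=[33.7500 24.3000]
After op 5 tick(4): ref=31.0000 raw=[38.7500 27.9000]
After op 6 tick(10): ref=41.0000 raw=[51.2500 36.9000]
After op 7 sync(1): ref=41.0000 raw=[51.2500 41.0000]
After op 8 tick(3): ref=44.0000 raw=[55.0000 43.7000]
Wrap final raw readings (mod 60): 55.0000 mod 60 = 55.0000; 43.7000 mod 60 = 43.7000

Answer: 55.0000 43.7000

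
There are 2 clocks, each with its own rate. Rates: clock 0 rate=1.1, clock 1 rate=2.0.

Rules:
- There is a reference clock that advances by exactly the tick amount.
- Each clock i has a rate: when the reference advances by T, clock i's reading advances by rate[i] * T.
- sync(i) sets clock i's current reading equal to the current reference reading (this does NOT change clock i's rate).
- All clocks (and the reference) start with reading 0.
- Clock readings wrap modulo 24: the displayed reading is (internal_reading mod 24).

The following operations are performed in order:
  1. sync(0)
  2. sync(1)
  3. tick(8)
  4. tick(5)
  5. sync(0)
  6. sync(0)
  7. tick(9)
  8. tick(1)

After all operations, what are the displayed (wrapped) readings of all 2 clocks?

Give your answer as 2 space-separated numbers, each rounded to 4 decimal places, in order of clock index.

After op 1 sync(0): ref=0.0000 raw=[0.0000 0.0000]
After op 2 sync(1): ref=0.0000 raw=[0.0000 0.0000]
After op 3 tick(8): ref=8.0000 raw=[8.8000 16.0000]
After op 4 tick(5): ref=13.0000 raw=[14.3000 26.0000]
After op 5 sync(0): ref=13.0000 raw=[13.0000 26.0000]
After op 6 sync(0): ref=13.0000 raw=[13.0000 26.0000]
After op 7 tick(9): ref=22.0000 raw=[22.9000 44.0000]
After op 8 tick(1): ref=23.0000 raw=[24.0000 46.0000]
Wrap final raw readings (mod 24): 24.0000 mod 24 = 0.0000; 46.0000 mod 24 = 22.0000

Answer: 0.0000 22.0000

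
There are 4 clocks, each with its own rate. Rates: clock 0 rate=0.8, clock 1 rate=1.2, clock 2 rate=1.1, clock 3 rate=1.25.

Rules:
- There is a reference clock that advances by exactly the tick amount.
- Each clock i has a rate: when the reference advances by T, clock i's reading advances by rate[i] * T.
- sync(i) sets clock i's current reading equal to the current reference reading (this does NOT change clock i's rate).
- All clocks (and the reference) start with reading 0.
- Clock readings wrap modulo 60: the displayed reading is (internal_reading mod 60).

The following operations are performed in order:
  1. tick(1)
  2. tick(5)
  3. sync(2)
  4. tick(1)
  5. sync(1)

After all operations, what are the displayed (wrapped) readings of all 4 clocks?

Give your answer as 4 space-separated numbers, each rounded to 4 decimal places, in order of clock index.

Answer: 5.6000 7.0000 7.1000 8.7500

Derivation:
After op 1 tick(1): ref=1.0000 raw=[0.8000 1.2000 1.1000 1.2500]
After op 2 tick(5): ref=6.0000 raw=[4.8000 7.2000 6.6000 7.5000]
After op 3 sync(2): ref=6.0000 raw=[4.8000 7.2000 6.0000 7.5000]
After op 4 tick(1): ref=7.0000 raw=[5.6000 8.4000 7.1000 8.7500]
After op 5 sync(1): ref=7.0000 raw=[5.6000 7.0000 7.1000 8.7500]
Wrap final raw readings (mod 60): 5.6000 mod 60 = 5.6000; 7.0000 mod 60 = 7.0000; 7.1000 mod 60 = 7.1000; 8.7500 mod 60 = 8.7500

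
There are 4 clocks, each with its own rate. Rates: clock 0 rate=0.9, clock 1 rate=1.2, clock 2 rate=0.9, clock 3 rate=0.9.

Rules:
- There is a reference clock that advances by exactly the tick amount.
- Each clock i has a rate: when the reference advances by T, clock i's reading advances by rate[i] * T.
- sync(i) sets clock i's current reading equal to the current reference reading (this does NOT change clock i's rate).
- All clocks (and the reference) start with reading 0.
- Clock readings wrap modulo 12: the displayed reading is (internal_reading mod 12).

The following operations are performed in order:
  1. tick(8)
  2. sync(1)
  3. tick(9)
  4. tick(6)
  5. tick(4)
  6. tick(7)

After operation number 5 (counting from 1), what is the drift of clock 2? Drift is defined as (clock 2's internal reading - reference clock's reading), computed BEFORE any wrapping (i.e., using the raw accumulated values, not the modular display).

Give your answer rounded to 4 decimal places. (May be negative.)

After op 1 tick(8): ref=8.0000 raw=[7.2000 9.6000 7.2000 7.2000]
After op 2 sync(1): ref=8.0000 raw=[7.2000 8.0000 7.2000 7.2000]
After op 3 tick(9): ref=17.0000 raw=[15.3000 18.8000 15.3000 15.3000]
After op 4 tick(6): ref=23.0000 raw=[20.7000 26.0000 20.7000 20.7000]
After op 5 tick(4): ref=27.0000 raw=[24.3000 30.8000 24.3000 24.3000]
Drift of clock 2 after op 5: 24.3000 - 27.0000 = -2.7000

Answer: -2.7000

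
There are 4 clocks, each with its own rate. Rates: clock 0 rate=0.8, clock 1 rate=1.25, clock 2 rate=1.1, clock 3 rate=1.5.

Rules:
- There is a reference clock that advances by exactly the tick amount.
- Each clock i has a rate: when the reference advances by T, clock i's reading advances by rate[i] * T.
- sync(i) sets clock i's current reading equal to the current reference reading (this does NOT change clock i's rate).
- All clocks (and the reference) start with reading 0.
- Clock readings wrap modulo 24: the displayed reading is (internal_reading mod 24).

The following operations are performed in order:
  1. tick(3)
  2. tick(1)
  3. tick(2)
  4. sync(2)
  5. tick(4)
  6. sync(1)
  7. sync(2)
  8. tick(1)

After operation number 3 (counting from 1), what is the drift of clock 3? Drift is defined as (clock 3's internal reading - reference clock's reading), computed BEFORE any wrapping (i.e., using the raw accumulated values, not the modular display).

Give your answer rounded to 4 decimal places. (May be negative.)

After op 1 tick(3): ref=3.0000 raw=[2.4000 3.7500 3.3000 4.5000]
After op 2 tick(1): ref=4.0000 raw=[3.2000 5.0000 4.4000 6.0000]
After op 3 tick(2): ref=6.0000 raw=[4.8000 7.5000 6.6000 9.0000]
Drift of clock 3 after op 3: 9.0000 - 6.0000 = 3.0000

Answer: 3.0000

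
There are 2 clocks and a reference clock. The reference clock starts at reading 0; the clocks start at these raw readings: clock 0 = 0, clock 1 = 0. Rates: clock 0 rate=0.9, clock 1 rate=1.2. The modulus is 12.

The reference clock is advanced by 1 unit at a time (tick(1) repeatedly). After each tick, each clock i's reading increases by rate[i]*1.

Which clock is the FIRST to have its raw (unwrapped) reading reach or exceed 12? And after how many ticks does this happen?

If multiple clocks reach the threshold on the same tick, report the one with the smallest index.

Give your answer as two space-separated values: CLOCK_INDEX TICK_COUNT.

Answer: 1 10

Derivation:
clock 0: start=0, rate=0.9, needs 12-0 = 12; ticks = ceil(12/0.9) = ceil(13.3333) = 14; reading at tick 14 = 0 + 0.9*14 = 12.6000
clock 1: start=0, rate=1.2, needs 12-0 = 12; ticks = ceil(12/1.2) = ceil(10.0000) = 10; reading at tick 10 = 0 + 1.2*10 = 12.0000
Minimum tick count = 10; winners = [1]; smallest index = 1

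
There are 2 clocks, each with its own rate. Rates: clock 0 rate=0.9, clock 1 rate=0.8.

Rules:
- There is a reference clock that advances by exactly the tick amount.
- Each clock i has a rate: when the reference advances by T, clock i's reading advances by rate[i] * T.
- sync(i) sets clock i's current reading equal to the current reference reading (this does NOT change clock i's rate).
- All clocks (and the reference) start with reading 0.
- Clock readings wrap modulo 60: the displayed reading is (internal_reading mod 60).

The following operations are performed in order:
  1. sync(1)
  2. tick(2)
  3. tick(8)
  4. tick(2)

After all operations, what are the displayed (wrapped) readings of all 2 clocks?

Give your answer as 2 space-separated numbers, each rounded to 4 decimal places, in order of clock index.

Answer: 10.8000 9.6000

Derivation:
After op 1 sync(1): ref=0.0000 raw=[0.0000 0.0000]
After op 2 tick(2): ref=2.0000 raw=[1.8000 1.6000]
After op 3 tick(8): ref=10.0000 raw=[9.0000 8.0000]
After op 4 tick(2): ref=12.0000 raw=[10.8000 9.6000]
Wrap final raw readings (mod 60): 10.8000 mod 60 = 10.8000; 9.6000 mod 60 = 9.6000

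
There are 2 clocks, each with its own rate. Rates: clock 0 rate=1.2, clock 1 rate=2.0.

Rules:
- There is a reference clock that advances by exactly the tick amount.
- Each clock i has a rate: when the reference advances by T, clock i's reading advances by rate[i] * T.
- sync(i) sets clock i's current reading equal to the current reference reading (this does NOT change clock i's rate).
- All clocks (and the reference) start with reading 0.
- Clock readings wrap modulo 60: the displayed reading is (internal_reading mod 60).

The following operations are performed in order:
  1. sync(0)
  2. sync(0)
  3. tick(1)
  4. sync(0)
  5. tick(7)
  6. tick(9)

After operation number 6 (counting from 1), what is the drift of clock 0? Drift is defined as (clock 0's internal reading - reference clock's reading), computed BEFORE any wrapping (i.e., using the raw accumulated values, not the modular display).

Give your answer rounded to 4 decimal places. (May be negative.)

After op 1 sync(0): ref=0.0000 raw=[0.0000 0.0000]
After op 2 sync(0): ref=0.0000 raw=[0.0000 0.0000]
After op 3 tick(1): ref=1.0000 raw=[1.2000 2.0000]
After op 4 sync(0): ref=1.0000 raw=[1.0000 2.0000]
After op 5 tick(7): ref=8.0000 raw=[9.4000 16.0000]
After op 6 tick(9): ref=17.0000 raw=[20.2000 34.0000]
Drift of clock 0 after op 6: 20.2000 - 17.0000 = 3.2000

Answer: 3.2000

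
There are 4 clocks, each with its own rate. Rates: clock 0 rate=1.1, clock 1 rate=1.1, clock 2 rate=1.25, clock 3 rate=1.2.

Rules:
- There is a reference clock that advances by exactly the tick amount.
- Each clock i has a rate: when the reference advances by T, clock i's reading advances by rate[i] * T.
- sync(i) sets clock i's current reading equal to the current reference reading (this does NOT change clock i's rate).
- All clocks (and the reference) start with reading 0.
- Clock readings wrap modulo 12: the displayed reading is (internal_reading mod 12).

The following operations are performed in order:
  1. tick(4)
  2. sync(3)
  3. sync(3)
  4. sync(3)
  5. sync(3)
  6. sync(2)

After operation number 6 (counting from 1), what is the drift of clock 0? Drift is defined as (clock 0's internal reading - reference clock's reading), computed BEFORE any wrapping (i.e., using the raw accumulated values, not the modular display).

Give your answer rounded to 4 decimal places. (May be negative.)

After op 1 tick(4): ref=4.0000 raw=[4.4000 4.4000 5.0000 4.8000]
After op 2 sync(3): ref=4.0000 raw=[4.4000 4.4000 5.0000 4.0000]
After op 3 sync(3): ref=4.0000 raw=[4.4000 4.4000 5.0000 4.0000]
After op 4 sync(3): ref=4.0000 raw=[4.4000 4.4000 5.0000 4.0000]
After op 5 sync(3): ref=4.0000 raw=[4.4000 4.4000 5.0000 4.0000]
After op 6 sync(2): ref=4.0000 raw=[4.4000 4.4000 4.0000 4.0000]
Drift of clock 0 after op 6: 4.4000 - 4.0000 = 0.4000

Answer: 0.4000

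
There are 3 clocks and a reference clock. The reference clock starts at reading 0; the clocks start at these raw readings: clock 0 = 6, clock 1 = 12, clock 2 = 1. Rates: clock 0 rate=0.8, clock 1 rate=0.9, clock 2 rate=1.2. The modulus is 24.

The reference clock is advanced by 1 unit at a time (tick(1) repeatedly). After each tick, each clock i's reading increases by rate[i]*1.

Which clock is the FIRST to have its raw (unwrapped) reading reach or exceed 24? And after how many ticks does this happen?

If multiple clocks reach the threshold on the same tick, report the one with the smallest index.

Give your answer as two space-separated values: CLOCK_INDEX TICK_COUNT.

Answer: 1 14

Derivation:
clock 0: start=6, rate=0.8, needs 24-6 = 18; ticks = ceil(18/0.8) = ceil(22.5000) = 23; reading at tick 23 = 6 + 0.8*23 = 24.4000
clock 1: start=12, rate=0.9, needs 24-12 = 12; ticks = ceil(12/0.9) = ceil(13.3333) = 14; reading at tick 14 = 12 + 0.9*14 = 24.6000
clock 2: start=1, rate=1.2, needs 24-1 = 23; ticks = ceil(23/1.2) = ceil(19.1667) = 20; reading at tick 20 = 1 + 1.2*20 = 25.0000
Minimum tick count = 14; winners = [1]; smallest index = 1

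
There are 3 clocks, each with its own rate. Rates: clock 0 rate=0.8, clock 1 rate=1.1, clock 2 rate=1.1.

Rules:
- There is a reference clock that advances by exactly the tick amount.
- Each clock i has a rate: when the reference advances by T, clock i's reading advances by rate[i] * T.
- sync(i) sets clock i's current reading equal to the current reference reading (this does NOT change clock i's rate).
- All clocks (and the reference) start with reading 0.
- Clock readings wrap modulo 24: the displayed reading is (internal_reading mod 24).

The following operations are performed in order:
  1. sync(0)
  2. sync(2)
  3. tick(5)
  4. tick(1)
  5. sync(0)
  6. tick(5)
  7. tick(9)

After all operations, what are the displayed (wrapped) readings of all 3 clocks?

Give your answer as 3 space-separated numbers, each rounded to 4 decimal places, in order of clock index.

Answer: 17.2000 22.0000 22.0000

Derivation:
After op 1 sync(0): ref=0.0000 raw=[0.0000 0.0000 0.0000]
After op 2 sync(2): ref=0.0000 raw=[0.0000 0.0000 0.0000]
After op 3 tick(5): ref=5.0000 raw=[4.0000 5.5000 5.5000]
After op 4 tick(1): ref=6.0000 raw=[4.8000 6.6000 6.6000]
After op 5 sync(0): ref=6.0000 raw=[6.0000 6.6000 6.6000]
After op 6 tick(5): ref=11.0000 raw=[10.0000 12.1000 12.1000]
After op 7 tick(9): ref=20.0000 raw=[17.2000 22.0000 22.0000]
Wrap final raw readings (mod 24): 17.2000 mod 24 = 17.2000; 22.0000 mod 24 = 22.0000; 22.0000 mod 24 = 22.0000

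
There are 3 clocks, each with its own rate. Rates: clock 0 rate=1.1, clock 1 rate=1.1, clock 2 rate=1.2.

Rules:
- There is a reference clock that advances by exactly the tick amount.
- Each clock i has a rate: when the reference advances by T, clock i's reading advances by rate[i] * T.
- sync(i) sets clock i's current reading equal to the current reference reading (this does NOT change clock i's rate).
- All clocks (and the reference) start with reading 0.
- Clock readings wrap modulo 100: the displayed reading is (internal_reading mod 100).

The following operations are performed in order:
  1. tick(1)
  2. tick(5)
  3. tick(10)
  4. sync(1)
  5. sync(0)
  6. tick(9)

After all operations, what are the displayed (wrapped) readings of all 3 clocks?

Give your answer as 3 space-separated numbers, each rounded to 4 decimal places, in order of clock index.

After op 1 tick(1): ref=1.0000 raw=[1.1000 1.1000 1.2000]
After op 2 tick(5): ref=6.0000 raw=[6.6000 6.6000 7.2000]
After op 3 tick(10): ref=16.0000 raw=[17.6000 17.6000 19.2000]
After op 4 sync(1): ref=16.0000 raw=[17.6000 16.0000 19.2000]
After op 5 sync(0): ref=16.0000 raw=[16.0000 16.0000 19.2000]
After op 6 tick(9): ref=25.0000 raw=[25.9000 25.9000 30.0000]
Wrap final raw readings (mod 100): 25.9000 mod 100 = 25.9000; 25.9000 mod 100 = 25.9000; 30.0000 mod 100 = 30.0000

Answer: 25.9000 25.9000 30.0000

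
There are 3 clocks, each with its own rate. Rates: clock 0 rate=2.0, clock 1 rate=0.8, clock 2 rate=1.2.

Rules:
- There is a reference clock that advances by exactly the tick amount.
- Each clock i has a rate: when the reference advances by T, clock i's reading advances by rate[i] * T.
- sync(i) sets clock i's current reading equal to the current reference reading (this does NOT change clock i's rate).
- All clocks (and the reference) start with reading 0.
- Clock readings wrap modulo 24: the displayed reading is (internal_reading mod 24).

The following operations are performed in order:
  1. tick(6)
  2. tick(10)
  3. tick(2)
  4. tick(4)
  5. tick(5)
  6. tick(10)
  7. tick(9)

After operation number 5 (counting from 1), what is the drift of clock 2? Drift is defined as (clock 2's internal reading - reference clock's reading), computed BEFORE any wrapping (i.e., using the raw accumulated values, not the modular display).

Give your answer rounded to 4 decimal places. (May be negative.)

After op 1 tick(6): ref=6.0000 raw=[12.0000 4.8000 7.2000]
After op 2 tick(10): ref=16.0000 raw=[32.0000 12.8000 19.2000]
After op 3 tick(2): ref=18.0000 raw=[36.0000 14.4000 21.6000]
After op 4 tick(4): ref=22.0000 raw=[44.0000 17.6000 26.4000]
After op 5 tick(5): ref=27.0000 raw=[54.0000 21.6000 32.4000]
Drift of clock 2 after op 5: 32.4000 - 27.0000 = 5.4000

Answer: 5.4000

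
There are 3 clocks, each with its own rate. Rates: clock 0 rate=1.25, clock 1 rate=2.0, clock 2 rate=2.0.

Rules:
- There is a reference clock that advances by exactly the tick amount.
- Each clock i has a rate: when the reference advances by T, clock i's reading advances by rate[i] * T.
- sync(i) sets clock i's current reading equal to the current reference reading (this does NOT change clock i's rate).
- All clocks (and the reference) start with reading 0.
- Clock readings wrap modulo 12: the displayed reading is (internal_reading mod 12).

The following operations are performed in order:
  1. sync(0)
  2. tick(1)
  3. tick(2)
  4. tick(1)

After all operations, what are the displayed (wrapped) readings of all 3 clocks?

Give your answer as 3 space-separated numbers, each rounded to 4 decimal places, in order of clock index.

After op 1 sync(0): ref=0.0000 raw=[0.0000 0.0000 0.0000]
After op 2 tick(1): ref=1.0000 raw=[1.2500 2.0000 2.0000]
After op 3 tick(2): ref=3.0000 raw=[3.7500 6.0000 6.0000]
After op 4 tick(1): ref=4.0000 raw=[5.0000 8.0000 8.0000]
Wrap final raw readings (mod 12): 5.0000 mod 12 = 5.0000; 8.0000 mod 12 = 8.0000; 8.0000 mod 12 = 8.0000

Answer: 5.0000 8.0000 8.0000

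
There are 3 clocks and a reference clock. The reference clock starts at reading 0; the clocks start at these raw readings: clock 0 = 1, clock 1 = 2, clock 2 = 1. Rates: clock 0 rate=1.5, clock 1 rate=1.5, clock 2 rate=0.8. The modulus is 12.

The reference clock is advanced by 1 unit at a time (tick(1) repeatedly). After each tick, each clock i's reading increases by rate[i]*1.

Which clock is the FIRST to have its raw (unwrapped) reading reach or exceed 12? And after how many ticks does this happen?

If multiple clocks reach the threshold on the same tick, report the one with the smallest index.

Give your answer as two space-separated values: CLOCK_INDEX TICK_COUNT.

Answer: 1 7

Derivation:
clock 0: start=1, rate=1.5, needs 12-1 = 11; ticks = ceil(11/1.5) = ceil(7.3333) = 8; reading at tick 8 = 1 + 1.5*8 = 13.0000
clock 1: start=2, rate=1.5, needs 12-2 = 10; ticks = ceil(10/1.5) = ceil(6.6667) = 7; reading at tick 7 = 2 + 1.5*7 = 12.5000
clock 2: start=1, rate=0.8, needs 12-1 = 11; ticks = ceil(11/0.8) = ceil(13.7500) = 14; reading at tick 14 = 1 + 0.8*14 = 12.2000
Minimum tick count = 7; winners = [1]; smallest index = 1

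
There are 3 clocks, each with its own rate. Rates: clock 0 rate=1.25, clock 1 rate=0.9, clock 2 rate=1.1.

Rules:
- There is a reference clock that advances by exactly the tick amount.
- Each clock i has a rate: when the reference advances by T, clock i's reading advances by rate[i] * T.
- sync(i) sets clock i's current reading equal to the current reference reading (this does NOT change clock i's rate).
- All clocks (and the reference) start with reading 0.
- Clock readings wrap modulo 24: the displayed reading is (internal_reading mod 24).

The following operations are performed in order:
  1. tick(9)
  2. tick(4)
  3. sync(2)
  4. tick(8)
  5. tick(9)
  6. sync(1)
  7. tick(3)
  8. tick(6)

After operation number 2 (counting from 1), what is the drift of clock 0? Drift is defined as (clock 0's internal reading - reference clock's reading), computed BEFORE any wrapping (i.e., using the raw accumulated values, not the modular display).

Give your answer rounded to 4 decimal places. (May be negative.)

After op 1 tick(9): ref=9.0000 raw=[11.2500 8.1000 9.9000]
After op 2 tick(4): ref=13.0000 raw=[16.2500 11.7000 14.3000]
Drift of clock 0 after op 2: 16.2500 - 13.0000 = 3.2500

Answer: 3.2500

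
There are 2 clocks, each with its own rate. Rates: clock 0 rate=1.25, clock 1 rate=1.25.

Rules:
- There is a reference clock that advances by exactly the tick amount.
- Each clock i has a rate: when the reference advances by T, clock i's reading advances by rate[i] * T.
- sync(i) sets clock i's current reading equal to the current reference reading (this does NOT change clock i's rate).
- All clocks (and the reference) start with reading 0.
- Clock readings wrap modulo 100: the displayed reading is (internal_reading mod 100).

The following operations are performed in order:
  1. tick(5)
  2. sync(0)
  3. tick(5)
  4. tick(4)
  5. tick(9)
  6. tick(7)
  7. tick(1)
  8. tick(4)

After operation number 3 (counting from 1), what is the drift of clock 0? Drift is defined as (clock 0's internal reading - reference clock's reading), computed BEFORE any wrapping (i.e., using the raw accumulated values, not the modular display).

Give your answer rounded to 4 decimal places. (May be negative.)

After op 1 tick(5): ref=5.0000 raw=[6.2500 6.2500]
After op 2 sync(0): ref=5.0000 raw=[5.0000 6.2500]
After op 3 tick(5): ref=10.0000 raw=[11.2500 12.5000]
Drift of clock 0 after op 3: 11.2500 - 10.0000 = 1.2500

Answer: 1.2500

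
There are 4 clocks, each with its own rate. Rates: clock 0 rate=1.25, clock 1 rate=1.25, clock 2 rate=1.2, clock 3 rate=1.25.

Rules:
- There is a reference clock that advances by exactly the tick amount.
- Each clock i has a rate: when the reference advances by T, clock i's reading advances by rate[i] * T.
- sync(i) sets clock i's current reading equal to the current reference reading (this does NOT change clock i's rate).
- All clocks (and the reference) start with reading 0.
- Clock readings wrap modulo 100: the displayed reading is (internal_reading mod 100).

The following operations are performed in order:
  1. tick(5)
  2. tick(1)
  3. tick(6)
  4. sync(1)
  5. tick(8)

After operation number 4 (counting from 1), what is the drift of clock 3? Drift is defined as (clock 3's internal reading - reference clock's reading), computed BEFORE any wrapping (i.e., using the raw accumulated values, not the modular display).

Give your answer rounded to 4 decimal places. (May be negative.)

Answer: 3.0000

Derivation:
After op 1 tick(5): ref=5.0000 raw=[6.2500 6.2500 6.0000 6.2500]
After op 2 tick(1): ref=6.0000 raw=[7.5000 7.5000 7.2000 7.5000]
After op 3 tick(6): ref=12.0000 raw=[15.0000 15.0000 14.4000 15.0000]
After op 4 sync(1): ref=12.0000 raw=[15.0000 12.0000 14.4000 15.0000]
Drift of clock 3 after op 4: 15.0000 - 12.0000 = 3.0000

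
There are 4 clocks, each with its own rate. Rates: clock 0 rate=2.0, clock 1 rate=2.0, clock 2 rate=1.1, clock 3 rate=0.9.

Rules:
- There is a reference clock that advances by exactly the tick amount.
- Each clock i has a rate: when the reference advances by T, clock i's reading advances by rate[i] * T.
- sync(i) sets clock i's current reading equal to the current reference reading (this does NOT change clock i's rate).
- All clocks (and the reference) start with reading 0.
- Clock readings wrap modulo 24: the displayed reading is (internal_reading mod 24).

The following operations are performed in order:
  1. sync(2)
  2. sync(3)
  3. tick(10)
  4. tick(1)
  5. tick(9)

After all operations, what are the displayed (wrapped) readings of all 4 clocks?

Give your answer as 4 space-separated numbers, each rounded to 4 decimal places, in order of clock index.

Answer: 16.0000 16.0000 22.0000 18.0000

Derivation:
After op 1 sync(2): ref=0.0000 raw=[0.0000 0.0000 0.0000 0.0000]
After op 2 sync(3): ref=0.0000 raw=[0.0000 0.0000 0.0000 0.0000]
After op 3 tick(10): ref=10.0000 raw=[20.0000 20.0000 11.0000 9.0000]
After op 4 tick(1): ref=11.0000 raw=[22.0000 22.0000 12.1000 9.9000]
After op 5 tick(9): ref=20.0000 raw=[40.0000 40.0000 22.0000 18.0000]
Wrap final raw readings (mod 24): 40.0000 mod 24 = 16.0000; 40.0000 mod 24 = 16.0000; 22.0000 mod 24 = 22.0000; 18.0000 mod 24 = 18.0000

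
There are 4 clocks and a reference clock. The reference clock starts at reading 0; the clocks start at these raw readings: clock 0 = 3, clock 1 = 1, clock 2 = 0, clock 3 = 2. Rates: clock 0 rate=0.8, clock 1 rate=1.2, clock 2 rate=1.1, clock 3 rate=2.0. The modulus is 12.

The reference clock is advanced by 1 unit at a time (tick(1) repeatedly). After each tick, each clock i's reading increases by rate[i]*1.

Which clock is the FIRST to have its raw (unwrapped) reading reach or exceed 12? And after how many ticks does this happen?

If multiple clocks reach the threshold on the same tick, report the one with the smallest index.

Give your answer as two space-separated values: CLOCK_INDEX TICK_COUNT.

clock 0: start=3, rate=0.8, needs 12-3 = 9; ticks = ceil(9/0.8) = ceil(11.2500) = 12; reading at tick 12 = 3 + 0.8*12 = 12.6000
clock 1: start=1, rate=1.2, needs 12-1 = 11; ticks = ceil(11/1.2) = ceil(9.1667) = 10; reading at tick 10 = 1 + 1.2*10 = 13.0000
clock 2: start=0, rate=1.1, needs 12-0 = 12; ticks = ceil(12/1.1) = ceil(10.9091) = 11; reading at tick 11 = 0 + 1.1*11 = 12.1000
clock 3: start=2, rate=2.0, needs 12-2 = 10; ticks = ceil(10/2.0) = ceil(5.0000) = 5; reading at tick 5 = 2 + 2.0*5 = 12.0000
Minimum tick count = 5; winners = [3]; smallest index = 3

Answer: 3 5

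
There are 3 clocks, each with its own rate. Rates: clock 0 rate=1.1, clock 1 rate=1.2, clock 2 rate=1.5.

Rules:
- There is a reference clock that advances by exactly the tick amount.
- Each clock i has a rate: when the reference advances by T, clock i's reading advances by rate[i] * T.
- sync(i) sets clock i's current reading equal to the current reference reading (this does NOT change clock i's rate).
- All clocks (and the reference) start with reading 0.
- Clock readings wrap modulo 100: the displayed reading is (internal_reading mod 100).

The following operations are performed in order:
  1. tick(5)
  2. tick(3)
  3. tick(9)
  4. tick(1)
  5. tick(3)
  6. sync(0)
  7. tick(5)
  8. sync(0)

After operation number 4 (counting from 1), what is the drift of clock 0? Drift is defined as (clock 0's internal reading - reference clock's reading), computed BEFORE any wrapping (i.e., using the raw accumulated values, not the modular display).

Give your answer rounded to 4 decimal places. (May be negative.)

After op 1 tick(5): ref=5.0000 raw=[5.5000 6.0000 7.5000]
After op 2 tick(3): ref=8.0000 raw=[8.8000 9.6000 12.0000]
After op 3 tick(9): ref=17.0000 raw=[18.7000 20.4000 25.5000]
After op 4 tick(1): ref=18.0000 raw=[19.8000 21.6000 27.0000]
Drift of clock 0 after op 4: 19.8000 - 18.0000 = 1.8000

Answer: 1.8000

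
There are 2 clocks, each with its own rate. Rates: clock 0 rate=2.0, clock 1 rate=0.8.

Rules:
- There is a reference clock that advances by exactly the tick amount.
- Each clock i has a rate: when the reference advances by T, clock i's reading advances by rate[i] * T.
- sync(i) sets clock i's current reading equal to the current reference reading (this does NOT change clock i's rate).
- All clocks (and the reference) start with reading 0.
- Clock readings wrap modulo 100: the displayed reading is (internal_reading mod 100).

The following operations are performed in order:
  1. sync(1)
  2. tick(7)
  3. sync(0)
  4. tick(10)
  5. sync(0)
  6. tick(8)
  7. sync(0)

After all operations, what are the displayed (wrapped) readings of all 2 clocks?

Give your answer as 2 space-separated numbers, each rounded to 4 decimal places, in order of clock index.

After op 1 sync(1): ref=0.0000 raw=[0.0000 0.0000]
After op 2 tick(7): ref=7.0000 raw=[14.0000 5.6000]
After op 3 sync(0): ref=7.0000 raw=[7.0000 5.6000]
After op 4 tick(10): ref=17.0000 raw=[27.0000 13.6000]
After op 5 sync(0): ref=17.0000 raw=[17.0000 13.6000]
After op 6 tick(8): ref=25.0000 raw=[33.0000 20.0000]
After op 7 sync(0): ref=25.0000 raw=[25.0000 20.0000]
Wrap final raw readings (mod 100): 25.0000 mod 100 = 25.0000; 20.0000 mod 100 = 20.0000

Answer: 25.0000 20.0000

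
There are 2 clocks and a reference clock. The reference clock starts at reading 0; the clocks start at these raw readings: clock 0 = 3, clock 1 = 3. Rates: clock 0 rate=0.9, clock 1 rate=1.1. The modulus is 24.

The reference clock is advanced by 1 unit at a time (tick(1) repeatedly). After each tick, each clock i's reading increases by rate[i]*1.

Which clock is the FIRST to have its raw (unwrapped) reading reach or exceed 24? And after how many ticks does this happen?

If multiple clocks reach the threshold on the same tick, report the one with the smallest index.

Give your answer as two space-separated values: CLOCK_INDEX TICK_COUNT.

clock 0: start=3, rate=0.9, needs 24-3 = 21; ticks = ceil(21/0.9) = ceil(23.3333) = 24; reading at tick 24 = 3 + 0.9*24 = 24.6000
clock 1: start=3, rate=1.1, needs 24-3 = 21; ticks = ceil(21/1.1) = ceil(19.0909) = 20; reading at tick 20 = 3 + 1.1*20 = 25.0000
Minimum tick count = 20; winners = [1]; smallest index = 1

Answer: 1 20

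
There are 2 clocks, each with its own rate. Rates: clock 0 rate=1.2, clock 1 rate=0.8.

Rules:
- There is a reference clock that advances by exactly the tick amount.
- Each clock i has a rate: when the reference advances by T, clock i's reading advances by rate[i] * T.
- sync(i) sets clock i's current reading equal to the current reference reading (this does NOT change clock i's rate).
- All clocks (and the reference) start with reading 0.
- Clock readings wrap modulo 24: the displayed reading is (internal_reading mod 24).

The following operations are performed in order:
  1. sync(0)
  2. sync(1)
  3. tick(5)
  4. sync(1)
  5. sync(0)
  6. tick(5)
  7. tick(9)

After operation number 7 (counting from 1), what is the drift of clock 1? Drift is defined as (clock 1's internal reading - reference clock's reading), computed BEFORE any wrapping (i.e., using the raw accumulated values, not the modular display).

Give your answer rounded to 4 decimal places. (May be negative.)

After op 1 sync(0): ref=0.0000 raw=[0.0000 0.0000]
After op 2 sync(1): ref=0.0000 raw=[0.0000 0.0000]
After op 3 tick(5): ref=5.0000 raw=[6.0000 4.0000]
After op 4 sync(1): ref=5.0000 raw=[6.0000 5.0000]
After op 5 sync(0): ref=5.0000 raw=[5.0000 5.0000]
After op 6 tick(5): ref=10.0000 raw=[11.0000 9.0000]
After op 7 tick(9): ref=19.0000 raw=[21.8000 16.2000]
Drift of clock 1 after op 7: 16.2000 - 19.0000 = -2.8000

Answer: -2.8000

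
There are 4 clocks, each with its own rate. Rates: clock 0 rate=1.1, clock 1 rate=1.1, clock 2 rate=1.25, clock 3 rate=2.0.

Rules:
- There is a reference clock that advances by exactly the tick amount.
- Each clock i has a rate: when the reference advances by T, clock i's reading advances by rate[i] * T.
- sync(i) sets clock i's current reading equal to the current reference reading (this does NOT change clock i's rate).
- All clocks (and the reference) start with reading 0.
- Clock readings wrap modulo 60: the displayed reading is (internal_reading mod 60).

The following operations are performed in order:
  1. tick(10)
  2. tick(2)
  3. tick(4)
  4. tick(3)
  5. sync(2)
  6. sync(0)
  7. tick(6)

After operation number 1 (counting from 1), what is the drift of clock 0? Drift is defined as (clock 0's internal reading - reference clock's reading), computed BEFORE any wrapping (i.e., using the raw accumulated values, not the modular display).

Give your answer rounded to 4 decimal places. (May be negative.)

Answer: 1.0000

Derivation:
After op 1 tick(10): ref=10.0000 raw=[11.0000 11.0000 12.5000 20.0000]
Drift of clock 0 after op 1: 11.0000 - 10.0000 = 1.0000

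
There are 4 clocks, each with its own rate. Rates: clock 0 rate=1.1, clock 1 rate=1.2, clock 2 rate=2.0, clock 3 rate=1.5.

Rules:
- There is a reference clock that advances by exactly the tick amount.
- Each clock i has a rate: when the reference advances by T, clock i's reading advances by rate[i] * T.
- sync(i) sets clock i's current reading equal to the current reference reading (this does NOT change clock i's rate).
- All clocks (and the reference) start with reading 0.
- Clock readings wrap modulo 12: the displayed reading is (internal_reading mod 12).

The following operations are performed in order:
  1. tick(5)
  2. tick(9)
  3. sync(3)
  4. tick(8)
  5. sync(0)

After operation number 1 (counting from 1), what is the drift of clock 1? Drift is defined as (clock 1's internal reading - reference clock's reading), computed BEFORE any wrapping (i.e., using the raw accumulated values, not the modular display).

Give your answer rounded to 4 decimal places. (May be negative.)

Answer: 1.0000

Derivation:
After op 1 tick(5): ref=5.0000 raw=[5.5000 6.0000 10.0000 7.5000]
Drift of clock 1 after op 1: 6.0000 - 5.0000 = 1.0000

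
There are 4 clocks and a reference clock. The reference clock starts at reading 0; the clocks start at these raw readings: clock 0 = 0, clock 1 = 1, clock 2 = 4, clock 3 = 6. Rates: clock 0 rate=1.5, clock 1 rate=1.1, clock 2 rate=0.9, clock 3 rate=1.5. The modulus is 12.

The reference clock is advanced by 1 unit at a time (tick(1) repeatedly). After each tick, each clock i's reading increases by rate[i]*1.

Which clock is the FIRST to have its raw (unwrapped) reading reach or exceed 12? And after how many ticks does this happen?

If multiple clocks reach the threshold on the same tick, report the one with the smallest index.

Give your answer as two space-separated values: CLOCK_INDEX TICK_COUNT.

clock 0: start=0, rate=1.5, needs 12-0 = 12; ticks = ceil(12/1.5) = ceil(8.0000) = 8; reading at tick 8 = 0 + 1.5*8 = 12.0000
clock 1: start=1, rate=1.1, needs 12-1 = 11; ticks = ceil(11/1.1) = ceil(10.0000) = 10; reading at tick 10 = 1 + 1.1*10 = 12.0000
clock 2: start=4, rate=0.9, needs 12-4 = 8; ticks = ceil(8/0.9) = ceil(8.8889) = 9; reading at tick 9 = 4 + 0.9*9 = 12.1000
clock 3: start=6, rate=1.5, needs 12-6 = 6; ticks = ceil(6/1.5) = ceil(4.0000) = 4; reading at tick 4 = 6 + 1.5*4 = 12.0000
Minimum tick count = 4; winners = [3]; smallest index = 3

Answer: 3 4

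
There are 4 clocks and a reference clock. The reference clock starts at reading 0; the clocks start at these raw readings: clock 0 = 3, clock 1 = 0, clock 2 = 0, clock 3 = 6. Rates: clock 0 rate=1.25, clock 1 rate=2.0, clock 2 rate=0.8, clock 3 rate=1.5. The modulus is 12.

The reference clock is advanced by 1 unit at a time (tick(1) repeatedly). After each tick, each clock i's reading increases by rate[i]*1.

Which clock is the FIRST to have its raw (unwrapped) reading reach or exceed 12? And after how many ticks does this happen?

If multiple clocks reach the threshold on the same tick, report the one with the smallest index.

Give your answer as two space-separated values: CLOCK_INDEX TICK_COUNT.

Answer: 3 4

Derivation:
clock 0: start=3, rate=1.25, needs 12-3 = 9; ticks = ceil(9/1.25) = ceil(7.2000) = 8; reading at tick 8 = 3 + 1.25*8 = 13.0000
clock 1: start=0, rate=2.0, needs 12-0 = 12; ticks = ceil(12/2.0) = ceil(6.0000) = 6; reading at tick 6 = 0 + 2.0*6 = 12.0000
clock 2: start=0, rate=0.8, needs 12-0 = 12; ticks = ceil(12/0.8) = ceil(15.0000) = 15; reading at tick 15 = 0 + 0.8*15 = 12.0000
clock 3: start=6, rate=1.5, needs 12-6 = 6; ticks = ceil(6/1.5) = ceil(4.0000) = 4; reading at tick 4 = 6 + 1.5*4 = 12.0000
Minimum tick count = 4; winners = [3]; smallest index = 3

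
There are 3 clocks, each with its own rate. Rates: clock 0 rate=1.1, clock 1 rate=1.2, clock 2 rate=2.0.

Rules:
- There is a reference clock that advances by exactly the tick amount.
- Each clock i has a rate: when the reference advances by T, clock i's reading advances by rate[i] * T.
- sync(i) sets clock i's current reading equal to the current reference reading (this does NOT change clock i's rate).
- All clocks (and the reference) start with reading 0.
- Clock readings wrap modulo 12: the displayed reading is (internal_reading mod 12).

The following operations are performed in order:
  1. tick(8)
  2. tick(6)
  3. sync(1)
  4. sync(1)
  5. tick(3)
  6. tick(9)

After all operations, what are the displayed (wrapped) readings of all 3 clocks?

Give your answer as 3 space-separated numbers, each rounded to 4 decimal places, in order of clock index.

After op 1 tick(8): ref=8.0000 raw=[8.8000 9.6000 16.0000]
After op 2 tick(6): ref=14.0000 raw=[15.4000 16.8000 28.0000]
After op 3 sync(1): ref=14.0000 raw=[15.4000 14.0000 28.0000]
After op 4 sync(1): ref=14.0000 raw=[15.4000 14.0000 28.0000]
After op 5 tick(3): ref=17.0000 raw=[18.7000 17.6000 34.0000]
After op 6 tick(9): ref=26.0000 raw=[28.6000 28.4000 52.0000]
Wrap final raw readings (mod 12): 28.6000 mod 12 = 4.6000; 28.4000 mod 12 = 4.4000; 52.0000 mod 12 = 4.0000

Answer: 4.6000 4.4000 4.0000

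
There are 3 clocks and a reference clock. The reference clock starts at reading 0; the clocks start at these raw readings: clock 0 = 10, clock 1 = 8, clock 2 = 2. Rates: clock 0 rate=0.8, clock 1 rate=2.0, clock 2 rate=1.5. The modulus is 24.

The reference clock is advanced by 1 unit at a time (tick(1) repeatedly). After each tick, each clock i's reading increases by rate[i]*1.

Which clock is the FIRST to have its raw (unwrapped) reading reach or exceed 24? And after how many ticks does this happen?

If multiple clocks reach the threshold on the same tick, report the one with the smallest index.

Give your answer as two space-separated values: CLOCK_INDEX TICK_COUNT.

Answer: 1 8

Derivation:
clock 0: start=10, rate=0.8, needs 24-10 = 14; ticks = ceil(14/0.8) = ceil(17.5000) = 18; reading at tick 18 = 10 + 0.8*18 = 24.4000
clock 1: start=8, rate=2.0, needs 24-8 = 16; ticks = ceil(16/2.0) = ceil(8.0000) = 8; reading at tick 8 = 8 + 2.0*8 = 24.0000
clock 2: start=2, rate=1.5, needs 24-2 = 22; ticks = ceil(22/1.5) = ceil(14.6667) = 15; reading at tick 15 = 2 + 1.5*15 = 24.5000
Minimum tick count = 8; winners = [1]; smallest index = 1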